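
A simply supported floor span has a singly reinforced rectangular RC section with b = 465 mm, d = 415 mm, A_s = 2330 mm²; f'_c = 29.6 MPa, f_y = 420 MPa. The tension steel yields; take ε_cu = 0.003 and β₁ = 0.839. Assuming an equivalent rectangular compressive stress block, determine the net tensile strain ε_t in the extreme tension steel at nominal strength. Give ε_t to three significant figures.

ε_t ≈ 0.00949

a = A_s f_y/(0.85 f'_c b) = 83.65 mm.
β₁ = 0.839, so c = a/β₁ = 83.65/0.839 = 99.70 mm.
From the linear strain diagram with ε_cu = 0.003: ε_t = 0.003 (d − c)/c = 0.003 × (415 − 99.70)/99.70 = 0.00949.
Since ε_t ≥ 0.005, the section is tension-controlled.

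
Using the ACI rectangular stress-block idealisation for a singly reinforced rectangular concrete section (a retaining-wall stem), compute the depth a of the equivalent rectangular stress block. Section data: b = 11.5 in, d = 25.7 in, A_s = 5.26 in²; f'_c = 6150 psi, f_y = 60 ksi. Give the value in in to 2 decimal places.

T = A_s f_y = 5.26 × 60 = 315.6 kips.
a = T/(0.85 f'_c b) = 315.6/(0.85 × 6.15 × 11.5) = 5.25 in.

a ≈ 5.25 in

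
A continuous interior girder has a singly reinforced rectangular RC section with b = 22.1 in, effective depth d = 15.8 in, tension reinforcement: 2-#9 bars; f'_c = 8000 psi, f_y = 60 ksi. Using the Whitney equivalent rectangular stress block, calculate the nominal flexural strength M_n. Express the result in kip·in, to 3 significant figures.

A_s = 2 × 1 = 2 in².
T = A_s f_y = 2 × 60 = 120 kips.
a = T/(0.85 f'_c b) = 120/(0.85 × 8 × 22.1) = 0.799 in.
M_n = T(d − a/2) = 120 × (15.8 − 0.3995) = 1848.1 kip·in.

M_n ≈ 1850 kip·in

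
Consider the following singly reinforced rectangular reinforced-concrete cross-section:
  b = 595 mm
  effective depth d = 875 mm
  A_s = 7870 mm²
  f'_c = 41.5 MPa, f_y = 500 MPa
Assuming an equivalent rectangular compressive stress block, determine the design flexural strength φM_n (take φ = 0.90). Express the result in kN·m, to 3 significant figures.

φM_n ≈ 2770 kN·m

T = A_s f_y = 7870 × 500 = 3935000 N = 3935 kN.
From C = T: a = T/(0.85 f'_c b) = 3935000/(0.85 × 41.5 × 595) = 187.48 mm.
M_n = T(d − a/2) = 3935 kN × (875 − 93.74) mm = 3074.26 kN·m.
φM_n = 0.90 × 3074.26 = 2766.83 kN·m.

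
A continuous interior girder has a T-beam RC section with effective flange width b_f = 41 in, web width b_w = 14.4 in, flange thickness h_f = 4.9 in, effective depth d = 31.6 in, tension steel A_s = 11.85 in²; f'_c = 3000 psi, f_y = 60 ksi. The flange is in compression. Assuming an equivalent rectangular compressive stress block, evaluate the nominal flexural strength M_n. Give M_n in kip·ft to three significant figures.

Tension: T = A_s f_y = 11.85 × 60 = 711 kips.
Try a within the flange: a = T/(0.85 f'_c b_f) = 711/(0.85 × 3 × 41) = 6.801 in.
a = 6.801 > h_f = 4.9 in: the block extends into the web. Split into flange-overhang and web parts.
C_f = 0.85 f'_c (b_f − b_w) h_f = 0.85 × 3 × (41 − 14.4) × 4.9 = 332.4 kips.
Remaining web compression depth: a_w = (T − C_f)/(0.85 f'_c b_w) = (711 − 332.4)/(0.85 × 3 × 14.4) = 10.310 in.
M_n = C_f(d − h_f/2) + (T − C_f)(d − a_w/2) = 332.4 × (31.6 − 2.45) + 378.6 × (31.6 − 5.155) = 9689.5 + 10012.1 = 19701.6 kip·in.
M_n = 19701.6/12 = 1641.80 kip·ft.

M_n ≈ 1640 kip·ft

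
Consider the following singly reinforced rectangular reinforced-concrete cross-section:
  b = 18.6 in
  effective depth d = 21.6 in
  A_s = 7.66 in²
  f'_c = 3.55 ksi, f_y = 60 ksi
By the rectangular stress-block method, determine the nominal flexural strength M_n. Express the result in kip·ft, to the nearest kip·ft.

M_n ≈ 670 kip·ft

T = A_s f_y = 7.66 × 60 = 459.6 kips.
a = T/(0.85 f'_c b) = 459.6/(0.85 × 3.55 × 18.6) = 8.189 in.
M_n = T(d − a/2) = 459.6 × (21.6 − 4.0945) = 8045.5 kip·in = 8045.5/12 = 670.46 kip·ft.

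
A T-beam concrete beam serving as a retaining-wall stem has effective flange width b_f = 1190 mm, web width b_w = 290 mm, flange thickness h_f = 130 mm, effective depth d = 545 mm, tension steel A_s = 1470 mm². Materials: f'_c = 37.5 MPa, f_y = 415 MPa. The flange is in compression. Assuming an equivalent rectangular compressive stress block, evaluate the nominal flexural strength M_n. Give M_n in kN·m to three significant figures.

M_n ≈ 328 kN·m

Tension: T = A_s f_y = 1470 × 415 = 610050 N.
Try a within the flange: a = T/(0.85 f'_c b_f) = 610050/(0.85 × 37.5 × 1190) = 16.08 mm.
Since a = 16.08 ≤ h_f = 130 mm, the stress block lies entirely in the flange; analyse as a rectangular beam of width b_f.
M_n = T(d − a/2) = 610050 × (545 − 8.04) = 327.57 × 10⁶ N·mm.
M_n = 327.57 kN·m.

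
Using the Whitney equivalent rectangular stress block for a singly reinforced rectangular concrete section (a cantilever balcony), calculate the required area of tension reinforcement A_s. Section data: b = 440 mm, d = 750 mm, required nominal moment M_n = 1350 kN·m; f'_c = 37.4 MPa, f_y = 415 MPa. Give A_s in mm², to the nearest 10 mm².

With M_n = 0.85 f'_c a b (d − a/2), solve the quadratic for a:
a = d − √(d² − 2M_n/(0.85 f'_c b)) = 750 − √(750² − 2 × 1350×10⁶/(0.85 × 37.4 × 440)) = 142.16 mm.
A_s = 0.85 f'_c a b / f_y = 0.85 × 37.4 × 142.16 × 440 / 415 = 4791.5 mm².

A_s ≈ 4790 mm²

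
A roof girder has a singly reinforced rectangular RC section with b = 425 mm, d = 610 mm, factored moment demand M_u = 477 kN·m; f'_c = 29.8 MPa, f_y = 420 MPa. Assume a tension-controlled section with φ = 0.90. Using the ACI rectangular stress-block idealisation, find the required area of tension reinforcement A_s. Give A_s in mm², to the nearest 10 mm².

A_s ≈ 2230 mm²

M_n = M_u/φ = 477/0.90 = 530 kN·m.
With M_n = 0.85 f'_c a b (d − a/2), solve the quadratic for a:
a = d − √(d² − 2M_n/(0.85 f'_c b)) = 610 − √(610² − 2 × 530×10⁶/(0.85 × 29.8 × 425)) = 86.90 mm.
A_s = 0.85 f'_c a b / f_y = 0.85 × 29.8 × 86.90 × 425 / 420 = 2227.4 mm².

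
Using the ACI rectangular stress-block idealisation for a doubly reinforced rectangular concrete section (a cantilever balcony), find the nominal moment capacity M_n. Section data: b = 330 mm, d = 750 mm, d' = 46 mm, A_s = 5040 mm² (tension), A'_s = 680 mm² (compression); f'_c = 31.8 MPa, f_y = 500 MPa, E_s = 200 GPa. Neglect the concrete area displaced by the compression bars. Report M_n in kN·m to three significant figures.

Assume both tension and compression steel yield.
Net tension couple steel: A_s − A'_s = 4360 mm².
a = (A_s − A'_s) f_y / (0.85 f'_c b) = 2180000/(0.85 × 31.8 × 330) = 244.40 mm.
c = a/β₁ = 244.40/0.823 = 296.96 mm; ε'_s = 0.003(c − d')/c = 0.0025 ≥ f_y/E_s = 0.0025, so compression steel does yield.
M_n = (A_s − A'_s) f_y (d − a/2) + A'_s f_y (d − d') = [2180000 × (750 − 122.2) + 340000 × (750 − 46)] × 10⁻⁶ = 1368.60 + 239.36 = 1607.96 kN·m.

M_n ≈ 1610 kN·m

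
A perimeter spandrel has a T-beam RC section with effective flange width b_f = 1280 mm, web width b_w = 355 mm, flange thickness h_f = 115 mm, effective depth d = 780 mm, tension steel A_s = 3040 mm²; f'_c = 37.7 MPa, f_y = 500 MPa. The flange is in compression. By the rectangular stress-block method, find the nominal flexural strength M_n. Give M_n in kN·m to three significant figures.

M_n ≈ 1160 kN·m

Tension: T = A_s f_y = 3040 × 500 = 1520000 N.
Try a within the flange: a = T/(0.85 f'_c b_f) = 1520000/(0.85 × 37.7 × 1280) = 37.06 mm.
Since a = 37.06 ≤ h_f = 115 mm, the stress block lies entirely in the flange; analyse as a rectangular beam of width b_f.
M_n = T(d − a/2) = 1520000 × (780 − 18.53) = 1157.43 × 10⁶ N·mm.
M_n = 1157.43 kN·m.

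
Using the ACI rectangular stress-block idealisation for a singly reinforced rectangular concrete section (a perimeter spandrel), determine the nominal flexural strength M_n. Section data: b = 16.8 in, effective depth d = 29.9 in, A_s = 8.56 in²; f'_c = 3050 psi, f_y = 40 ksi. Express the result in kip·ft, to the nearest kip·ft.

T = A_s f_y = 8.56 × 40 = 342.4 kips.
a = T/(0.85 f'_c b) = 342.4/(0.85 × 3.05 × 16.8) = 7.862 in.
M_n = T(d − a/2) = 342.4 × (29.9 − 3.931) = 8891.8 kip·in = 8891.8/12 = 740.98 kip·ft.

M_n ≈ 741 kip·ft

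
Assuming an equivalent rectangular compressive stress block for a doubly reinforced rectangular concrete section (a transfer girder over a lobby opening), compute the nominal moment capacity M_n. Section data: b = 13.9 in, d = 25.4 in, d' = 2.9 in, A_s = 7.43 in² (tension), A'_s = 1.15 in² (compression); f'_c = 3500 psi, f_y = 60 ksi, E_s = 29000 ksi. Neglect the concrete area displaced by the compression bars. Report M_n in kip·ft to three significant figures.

Assume both steels yield.
a = (A_s − A'_s) f_y/(0.85 f'_c b) = (7.43 − 1.15) × 60/(0.85 × 3.5 × 13.9) = 9.112 in.
c = a/β₁ = 9.112/0.85 = 10.720 in; ε'_s = 0.003(c − d')/c = 0.0022 ≥ ε_y = 0.0021, so the compression steel yields.
M_n = (A_s − A'_s) f_y (d − a/2) + A'_s f_y (d − d') = 376.8 × (25.4 − 4.556) + 69 × (25.4 − 2.9) = 7854.0 + 1552.5 = 9406.5 kip·in = 9406.5/12 = 783.88 kip·ft.

M_n ≈ 784 kip·ft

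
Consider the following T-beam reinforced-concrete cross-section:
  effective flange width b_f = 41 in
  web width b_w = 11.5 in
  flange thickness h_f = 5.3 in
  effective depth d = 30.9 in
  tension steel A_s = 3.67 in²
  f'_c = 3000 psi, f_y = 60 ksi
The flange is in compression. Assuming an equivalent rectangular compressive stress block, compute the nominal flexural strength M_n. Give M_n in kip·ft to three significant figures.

Tension: T = A_s f_y = 3.67 × 60 = 220.2 kips.
Try a within the flange: a = T/(0.85 f'_c b_f) = 220.2/(0.85 × 3 × 41) = 2.106 in.
Since a = 2.106 ≤ h_f = 5.3 in, the stress block lies entirely in the flange; analyse as a rectangular beam of width b_f.
M_n = T(d − a/2) = 220.2 × (30.9 − 1.053) = 6572.3 kip·in.
M_n = 6572.3/12 = 547.69 kip·ft.

M_n ≈ 548 kip·ft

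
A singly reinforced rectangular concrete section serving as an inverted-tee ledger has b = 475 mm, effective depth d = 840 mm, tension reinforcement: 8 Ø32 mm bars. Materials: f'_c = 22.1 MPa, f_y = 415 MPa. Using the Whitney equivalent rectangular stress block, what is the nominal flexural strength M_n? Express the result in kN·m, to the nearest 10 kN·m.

A_s = 8 × 804 = 6432 mm².
T = A_s f_y = 6432 × 415 = 2669280 N = 2669.28 kN.
From C = T: a = T/(0.85 f'_c b) = 2669280/(0.85 × 22.1 × 475) = 299.15 mm.
M_n = T(d − a/2) = 2669.28 kN × (840 − 149.575) mm = 1842.94 kN·m.

M_n ≈ 1840 kN·m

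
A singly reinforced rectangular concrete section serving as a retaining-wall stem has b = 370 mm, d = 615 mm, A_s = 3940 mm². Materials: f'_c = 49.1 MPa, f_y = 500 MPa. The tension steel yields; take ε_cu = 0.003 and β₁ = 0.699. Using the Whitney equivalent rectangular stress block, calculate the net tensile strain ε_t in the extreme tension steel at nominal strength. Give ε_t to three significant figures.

a = A_s f_y/(0.85 f'_c b) = 127.57 mm.
β₁ = 0.699, so c = a/β₁ = 127.57/0.699 = 182.50 mm.
From the linear strain diagram with ε_cu = 0.003: ε_t = 0.003 (d − c)/c = 0.003 × (615 − 182.50)/182.50 = 0.00711.
Since ε_t ≥ 0.005, the section is tension-controlled.

ε_t ≈ 0.00711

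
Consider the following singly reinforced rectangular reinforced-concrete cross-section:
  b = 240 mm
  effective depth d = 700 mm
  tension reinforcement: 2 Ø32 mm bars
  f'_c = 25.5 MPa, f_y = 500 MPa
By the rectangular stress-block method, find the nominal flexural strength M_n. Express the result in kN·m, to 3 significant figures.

A_s = 2 × 804 = 1608 mm².
T = A_s f_y = 1608 × 500 = 804000 N = 804 kN.
From C = T: a = T/(0.85 f'_c b) = 804000/(0.85 × 25.5 × 240) = 154.56 mm.
M_n = T(d − a/2) = 804 kN × (700 − 77.28) mm = 500.67 kN·m.

M_n ≈ 501 kN·m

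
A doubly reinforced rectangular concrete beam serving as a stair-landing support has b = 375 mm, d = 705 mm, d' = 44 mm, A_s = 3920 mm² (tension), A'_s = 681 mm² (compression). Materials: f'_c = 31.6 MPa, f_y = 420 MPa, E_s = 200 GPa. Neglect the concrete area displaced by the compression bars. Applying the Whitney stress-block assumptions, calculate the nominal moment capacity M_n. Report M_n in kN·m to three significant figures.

M_n ≈ 1060 kN·m

Assume both tension and compression steel yield.
Net tension couple steel: A_s − A'_s = 3239 mm².
a = (A_s − A'_s) f_y / (0.85 f'_c b) = 1360380/(0.85 × 31.6 × 375) = 135.06 mm.
c = a/β₁ = 135.06/0.824 = 163.91 mm; ε'_s = 0.003(c − d')/c = 0.0022 ≥ f_y/E_s = 0.0021, so compression steel does yield.
M_n = (A_s − A'_s) f_y (d − a/2) + A'_s f_y (d − d') = [1360380 × (705 − 67.53) + 286020 × (705 − 44)] × 10⁻⁶ = 867.20 + 189.06 = 1056.26 kN·m.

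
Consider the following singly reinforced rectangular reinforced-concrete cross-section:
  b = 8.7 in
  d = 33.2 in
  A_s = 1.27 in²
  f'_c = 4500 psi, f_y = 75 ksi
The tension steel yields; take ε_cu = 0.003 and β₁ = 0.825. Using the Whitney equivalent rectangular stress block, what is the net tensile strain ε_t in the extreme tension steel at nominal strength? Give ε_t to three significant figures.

ε_t ≈ 0.0257

a = A_s f_y/(0.85 f'_c b) = 2.862 in.
β₁ = 0.825, so c = a/β₁ = 2.862/0.825 = 3.469 in.
From the linear strain diagram with ε_cu = 0.003: ε_t = 0.003 (d − c)/c = 0.003 × (33.2 − 3.469)/3.469 = 0.0257.
Since ε_t ≥ 0.005, the section is tension-controlled.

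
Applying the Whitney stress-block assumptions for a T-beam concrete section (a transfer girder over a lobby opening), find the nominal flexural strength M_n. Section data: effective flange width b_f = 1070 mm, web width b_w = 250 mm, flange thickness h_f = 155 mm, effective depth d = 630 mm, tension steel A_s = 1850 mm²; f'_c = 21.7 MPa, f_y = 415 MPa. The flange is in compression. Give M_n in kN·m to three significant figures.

Tension: T = A_s f_y = 1850 × 415 = 767750 N.
Try a within the flange: a = T/(0.85 f'_c b_f) = 767750/(0.85 × 21.7 × 1070) = 38.90 mm.
Since a = 38.90 ≤ h_f = 155 mm, the stress block lies entirely in the flange; analyse as a rectangular beam of width b_f.
M_n = T(d − a/2) = 767750 × (630 − 19.45) = 468.75 × 10⁶ N·mm.
M_n = 468.75 kN·m.

M_n ≈ 469 kN·m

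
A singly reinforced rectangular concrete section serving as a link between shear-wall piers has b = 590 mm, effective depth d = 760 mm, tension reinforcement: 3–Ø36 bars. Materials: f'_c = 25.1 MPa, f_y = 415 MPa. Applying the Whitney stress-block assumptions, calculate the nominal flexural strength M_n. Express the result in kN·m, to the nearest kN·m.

A_s = 3 × 1018 = 3054 mm².
T = A_s f_y = 3054 × 415 = 1267410 N = 1267.41 kN.
From C = T: a = T/(0.85 f'_c b) = 1267410/(0.85 × 25.1 × 590) = 100.69 mm.
M_n = T(d − a/2) = 1267.41 kN × (760 − 50.345) mm = 899.42 kN·m.

M_n ≈ 899 kN·m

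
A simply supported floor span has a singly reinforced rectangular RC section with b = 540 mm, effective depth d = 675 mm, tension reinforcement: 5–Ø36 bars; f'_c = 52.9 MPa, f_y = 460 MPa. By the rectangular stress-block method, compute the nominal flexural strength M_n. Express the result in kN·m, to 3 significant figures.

A_s = 5 × 1018 = 5090 mm².
T = A_s f_y = 5090 × 460 = 2341400 N = 2341.4 kN.
From C = T: a = T/(0.85 f'_c b) = 2341400/(0.85 × 52.9 × 540) = 96.43 mm.
M_n = T(d − a/2) = 2341.4 kN × (675 − 48.215) mm = 1467.55 kN·m.

M_n ≈ 1470 kN·m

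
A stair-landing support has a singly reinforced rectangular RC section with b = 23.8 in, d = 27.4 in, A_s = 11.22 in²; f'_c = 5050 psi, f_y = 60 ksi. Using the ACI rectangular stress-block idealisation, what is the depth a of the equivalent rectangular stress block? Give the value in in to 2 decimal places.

a ≈ 6.59 in

T = A_s f_y = 11.22 × 60 = 673.2 kips.
a = T/(0.85 f'_c b) = 673.2/(0.85 × 5.05 × 23.8) = 6.59 in.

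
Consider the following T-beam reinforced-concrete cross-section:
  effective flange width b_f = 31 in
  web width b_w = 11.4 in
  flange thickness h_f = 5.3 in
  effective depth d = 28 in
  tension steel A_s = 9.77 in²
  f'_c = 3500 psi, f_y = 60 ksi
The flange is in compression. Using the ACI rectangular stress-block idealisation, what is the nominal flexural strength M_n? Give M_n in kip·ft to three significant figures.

M_n ≈ 1210 kip·ft

Tension: T = A_s f_y = 9.77 × 60 = 586.2 kips.
Try a within the flange: a = T/(0.85 f'_c b_f) = 586.2/(0.85 × 3.5 × 31) = 6.356 in.
a = 6.356 > h_f = 5.3 in: the block extends into the web. Split into flange-overhang and web parts.
C_f = 0.85 f'_c (b_f − b_w) h_f = 0.85 × 3.5 × (31 − 11.4) × 5.3 = 309.0 kips.
Remaining web compression depth: a_w = (T − C_f)/(0.85 f'_c b_w) = (586.2 − 309.0)/(0.85 × 3.5 × 11.4) = 8.173 in.
M_n = C_f(d − h_f/2) + (T − C_f)(d − a_w/2) = 309.0 × (28 − 2.65) + 277.2 × (28 − 4.0865) = 7833.2 + 6628.8 = 14462.0 kip·in.
M_n = 14462.0/12 = 1205.17 kip·ft.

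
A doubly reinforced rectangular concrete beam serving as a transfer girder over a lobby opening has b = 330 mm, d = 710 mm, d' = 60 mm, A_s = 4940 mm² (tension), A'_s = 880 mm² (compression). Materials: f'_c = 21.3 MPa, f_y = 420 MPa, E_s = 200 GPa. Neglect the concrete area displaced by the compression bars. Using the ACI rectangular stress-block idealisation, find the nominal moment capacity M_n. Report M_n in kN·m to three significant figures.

M_n ≈ 1210 kN·m

Assume both tension and compression steel yield.
Net tension couple steel: A_s − A'_s = 4060 mm².
a = (A_s − A'_s) f_y / (0.85 f'_c b) = 1705200/(0.85 × 21.3 × 330) = 285.41 mm.
c = a/β₁ = 285.41/0.85 = 335.78 mm; ε'_s = 0.003(c − d')/c = 0.0025 ≥ f_y/E_s = 0.0021, so compression steel does yield.
M_n = (A_s − A'_s) f_y (d − a/2) + A'_s f_y (d − d') = [1705200 × (710 − 142.705) + 369600 × (710 − 60)] × 10⁻⁶ = 967.35 + 240.24 = 1207.59 kN·m.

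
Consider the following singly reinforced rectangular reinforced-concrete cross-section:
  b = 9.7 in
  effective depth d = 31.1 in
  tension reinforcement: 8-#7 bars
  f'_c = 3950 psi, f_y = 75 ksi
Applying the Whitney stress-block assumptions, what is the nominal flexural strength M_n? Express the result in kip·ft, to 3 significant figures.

M_n ≈ 767 kip·ft

A_s = 8 × 0.6 = 4.8 in².
T = A_s f_y = 4.8 × 75 = 360 kips.
a = T/(0.85 f'_c b) = 360/(0.85 × 3.95 × 9.7) = 11.054 in.
M_n = T(d − a/2) = 360 × (31.1 − 5.527) = 9206.3 kip·in = 9206.3/12 = 767.19 kip·ft.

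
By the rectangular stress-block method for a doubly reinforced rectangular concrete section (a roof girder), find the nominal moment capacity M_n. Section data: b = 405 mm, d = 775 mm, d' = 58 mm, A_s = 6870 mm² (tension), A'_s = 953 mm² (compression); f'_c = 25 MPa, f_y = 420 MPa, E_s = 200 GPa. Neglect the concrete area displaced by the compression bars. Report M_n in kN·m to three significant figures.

M_n ≈ 1850 kN·m

Assume both tension and compression steel yield.
Net tension couple steel: A_s − A'_s = 5917 mm².
a = (A_s − A'_s) f_y / (0.85 f'_c b) = 2485140/(0.85 × 25 × 405) = 288.76 mm.
c = a/β₁ = 288.76/0.85 = 339.72 mm; ε'_s = 0.003(c − d')/c = 0.0025 ≥ f_y/E_s = 0.0021, so compression steel does yield.
M_n = (A_s − A'_s) f_y (d − a/2) + A'_s f_y (d − d') = [2485140 × (775 − 144.38) + 400260 × (775 − 58)] × 10⁻⁶ = 1567.18 + 286.99 = 1854.17 kN·m.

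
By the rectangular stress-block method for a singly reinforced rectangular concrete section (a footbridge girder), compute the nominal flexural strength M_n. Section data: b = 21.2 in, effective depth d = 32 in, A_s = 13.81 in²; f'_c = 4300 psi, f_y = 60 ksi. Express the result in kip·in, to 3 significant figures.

M_n ≈ 22100 kip·in

T = A_s f_y = 13.81 × 60 = 828.6 kips.
a = T/(0.85 f'_c b) = 828.6/(0.85 × 4.3 × 21.2) = 10.694 in.
M_n = T(d − a/2) = 828.6 × (32 − 5.347) = 22084.7 kip·in.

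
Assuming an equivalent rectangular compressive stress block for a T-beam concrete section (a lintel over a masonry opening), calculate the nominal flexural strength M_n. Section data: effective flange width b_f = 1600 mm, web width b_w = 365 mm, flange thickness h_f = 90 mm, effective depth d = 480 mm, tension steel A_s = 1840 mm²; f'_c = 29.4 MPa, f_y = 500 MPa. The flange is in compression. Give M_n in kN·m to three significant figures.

M_n ≈ 431 kN·m

Tension: T = A_s f_y = 1840 × 500 = 920000 N.
Try a within the flange: a = T/(0.85 f'_c b_f) = 920000/(0.85 × 29.4 × 1600) = 23.01 mm.
Since a = 23.01 ≤ h_f = 90 mm, the stress block lies entirely in the flange; analyse as a rectangular beam of width b_f.
M_n = T(d − a/2) = 920000 × (480 − 11.505) = 431.02 × 10⁶ N·mm.
M_n = 431.02 kN·m.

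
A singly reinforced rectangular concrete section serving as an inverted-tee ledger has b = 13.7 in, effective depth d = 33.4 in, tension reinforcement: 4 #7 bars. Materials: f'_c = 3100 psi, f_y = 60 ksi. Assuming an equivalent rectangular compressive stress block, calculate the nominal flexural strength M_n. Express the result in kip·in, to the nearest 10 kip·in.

A_s = 4 × 0.6 = 2.4 in².
T = A_s f_y = 2.4 × 60 = 144 kips.
a = T/(0.85 f'_c b) = 144/(0.85 × 3.1 × 13.7) = 3.989 in.
M_n = T(d − a/2) = 144 × (33.4 − 1.9945) = 4522.4 kip·in.

M_n ≈ 4520 kip·in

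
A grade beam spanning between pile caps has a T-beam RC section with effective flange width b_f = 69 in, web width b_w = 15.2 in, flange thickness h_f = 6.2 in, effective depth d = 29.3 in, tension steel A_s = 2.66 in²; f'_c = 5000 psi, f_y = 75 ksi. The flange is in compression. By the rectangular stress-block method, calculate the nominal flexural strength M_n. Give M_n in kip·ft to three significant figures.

Tension: T = A_s f_y = 2.66 × 75 = 199.5 kips.
Try a within the flange: a = T/(0.85 f'_c b_f) = 199.5/(0.85 × 5 × 69) = 0.680 in.
Since a = 0.680 ≤ h_f = 6.2 in, the stress block lies entirely in the flange; analyse as a rectangular beam of width b_f.
M_n = T(d − a/2) = 199.5 × (29.3 − 0.34) = 5777.5 kip·in.
M_n = 5777.5/12 = 481.46 kip·ft.

M_n ≈ 481 kip·ft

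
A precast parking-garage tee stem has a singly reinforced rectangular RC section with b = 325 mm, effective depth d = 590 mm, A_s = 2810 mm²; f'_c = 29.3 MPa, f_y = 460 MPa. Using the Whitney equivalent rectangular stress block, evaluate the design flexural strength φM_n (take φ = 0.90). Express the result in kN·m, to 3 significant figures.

φM_n ≈ 593 kN·m

T = A_s f_y = 2810 × 460 = 1292600 N = 1292.6 kN.
From C = T: a = T/(0.85 f'_c b) = 1292600/(0.85 × 29.3 × 325) = 159.70 mm.
M_n = T(d − a/2) = 1292.6 kN × (590 − 79.85) mm = 659.42 kN·m.
φM_n = 0.90 × 659.42 = 593.48 kN·m.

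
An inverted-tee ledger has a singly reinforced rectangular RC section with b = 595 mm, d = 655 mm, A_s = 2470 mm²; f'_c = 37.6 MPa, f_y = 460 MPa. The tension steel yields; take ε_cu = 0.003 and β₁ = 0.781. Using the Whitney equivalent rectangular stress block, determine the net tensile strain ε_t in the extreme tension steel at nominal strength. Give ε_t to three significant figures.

ε_t ≈ 0.0227

a = A_s f_y/(0.85 f'_c b) = 59.75 mm.
β₁ = 0.781, so c = a/β₁ = 59.75/0.781 = 76.50 mm.
From the linear strain diagram with ε_cu = 0.003: ε_t = 0.003 (d − c)/c = 0.003 × (655 − 76.50)/76.50 = 0.0227.
Since ε_t ≥ 0.005, the section is tension-controlled.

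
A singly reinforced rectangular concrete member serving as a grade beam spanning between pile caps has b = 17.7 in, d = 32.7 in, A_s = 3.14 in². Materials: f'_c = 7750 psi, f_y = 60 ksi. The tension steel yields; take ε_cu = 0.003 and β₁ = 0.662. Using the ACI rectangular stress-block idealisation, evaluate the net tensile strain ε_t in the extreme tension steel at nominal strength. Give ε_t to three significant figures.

a = A_s f_y/(0.85 f'_c b) = 1.616 in.
β₁ = 0.662, so c = a/β₁ = 1.616/0.662 = 2.441 in.
From the linear strain diagram with ε_cu = 0.003: ε_t = 0.003 (d − c)/c = 0.003 × (32.7 − 2.441)/2.441 = 0.0372.
Since ε_t ≥ 0.005, the section is tension-controlled.

ε_t ≈ 0.0372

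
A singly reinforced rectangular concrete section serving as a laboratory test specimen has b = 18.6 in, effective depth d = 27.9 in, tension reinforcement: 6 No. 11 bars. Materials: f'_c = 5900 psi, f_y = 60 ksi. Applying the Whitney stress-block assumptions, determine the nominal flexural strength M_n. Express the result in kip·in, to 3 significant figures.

M_n ≈ 14000 kip·in

A_s = 6 × 1.56 = 9.36 in².
T = A_s f_y = 9.36 × 60 = 561.6 kips.
a = T/(0.85 f'_c b) = 561.6/(0.85 × 5.9 × 18.6) = 6.021 in.
M_n = T(d − a/2) = 561.6 × (27.9 − 3.0105) = 13977.9 kip·in.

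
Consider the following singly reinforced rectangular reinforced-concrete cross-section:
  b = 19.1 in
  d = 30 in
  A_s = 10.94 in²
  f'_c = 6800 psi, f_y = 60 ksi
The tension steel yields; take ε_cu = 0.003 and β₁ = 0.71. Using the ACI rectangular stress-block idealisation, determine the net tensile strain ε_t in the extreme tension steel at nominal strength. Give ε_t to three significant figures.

a = A_s f_y/(0.85 f'_c b) = 5.946 in.
β₁ = 0.71, so c = a/β₁ = 5.946/0.71 = 8.375 in.
From the linear strain diagram with ε_cu = 0.003: ε_t = 0.003 (d − c)/c = 0.003 × (30 − 8.375)/8.375 = 0.00775.
Since ε_t ≥ 0.005, the section is tension-controlled.

ε_t ≈ 0.00775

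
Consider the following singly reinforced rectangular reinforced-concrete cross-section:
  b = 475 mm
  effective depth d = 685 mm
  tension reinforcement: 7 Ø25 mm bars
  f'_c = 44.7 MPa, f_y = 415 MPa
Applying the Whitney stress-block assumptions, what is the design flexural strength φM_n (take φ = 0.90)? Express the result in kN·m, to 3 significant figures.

φM_n ≈ 829 kN·m

A_s = 7 × 491 = 3437 mm².
T = A_s f_y = 3437 × 415 = 1426355 N = 1426.355 kN.
From C = T: a = T/(0.85 f'_c b) = 1426355/(0.85 × 44.7 × 475) = 79.03 mm.
M_n = T(d − a/2) = 1426.355 kN × (685 − 39.515) mm = 920.69 kN·m.
φM_n = 0.90 × 920.69 = 828.62 kN·m.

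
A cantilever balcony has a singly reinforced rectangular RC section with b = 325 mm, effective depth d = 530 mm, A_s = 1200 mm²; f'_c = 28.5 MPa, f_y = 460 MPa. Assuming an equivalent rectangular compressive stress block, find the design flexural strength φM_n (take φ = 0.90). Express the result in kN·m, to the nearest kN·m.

φM_n ≈ 246 kN·m

T = A_s f_y = 1200 × 460 = 552000 N = 552 kN.
From C = T: a = T/(0.85 f'_c b) = 552000/(0.85 × 28.5 × 325) = 70.11 mm.
M_n = T(d − a/2) = 552 kN × (530 − 35.055) mm = 273.21 kN·m.
φM_n = 0.90 × 273.21 = 245.89 kN·m.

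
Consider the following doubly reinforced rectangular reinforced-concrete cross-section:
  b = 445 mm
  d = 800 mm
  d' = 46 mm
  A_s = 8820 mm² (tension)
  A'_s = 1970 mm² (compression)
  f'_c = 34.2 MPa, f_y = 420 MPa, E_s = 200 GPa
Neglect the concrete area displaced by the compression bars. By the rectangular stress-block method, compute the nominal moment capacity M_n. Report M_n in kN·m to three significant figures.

M_n ≈ 2610 kN·m

Assume both tension and compression steel yield.
Net tension couple steel: A_s − A'_s = 6850 mm².
a = (A_s − A'_s) f_y / (0.85 f'_c b) = 2877000/(0.85 × 34.2 × 445) = 222.40 mm.
c = a/β₁ = 222.40/0.806 = 275.93 mm; ε'_s = 0.003(c − d')/c = 0.0025 ≥ f_y/E_s = 0.0021, so compression steel does yield.
M_n = (A_s − A'_s) f_y (d − a/2) + A'_s f_y (d − d') = [2877000 × (800 − 111.2) + 827400 × (800 − 46)] × 10⁻⁶ = 1981.68 + 623.86 = 2605.54 kN·m.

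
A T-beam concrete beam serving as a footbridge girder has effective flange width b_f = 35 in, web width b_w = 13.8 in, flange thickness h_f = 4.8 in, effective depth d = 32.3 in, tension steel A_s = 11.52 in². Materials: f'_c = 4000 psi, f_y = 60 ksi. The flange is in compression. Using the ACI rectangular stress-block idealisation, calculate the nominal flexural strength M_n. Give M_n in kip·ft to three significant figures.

Tension: T = A_s f_y = 11.52 × 60 = 691.2 kips.
Try a within the flange: a = T/(0.85 f'_c b_f) = 691.2/(0.85 × 4 × 35) = 5.808 in.
a = 5.808 > h_f = 4.8 in: the block extends into the web. Split into flange-overhang and web parts.
C_f = 0.85 f'_c (b_f − b_w) h_f = 0.85 × 4 × (35 − 13.8) × 4.8 = 346.0 kips.
Remaining web compression depth: a_w = (T − C_f)/(0.85 f'_c b_w) = (691.2 − 346.0)/(0.85 × 4 × 13.8) = 7.357 in.
M_n = C_f(d − h_f/2) + (T − C_f)(d − a_w/2) = 346.0 × (32.3 − 2.4) + 345.2 × (32.3 − 3.6785) = 10345.4 + 9880.1 = 20225.5 kip·in.
M_n = 20225.5/12 = 1685.46 kip·ft.

M_n ≈ 1690 kip·ft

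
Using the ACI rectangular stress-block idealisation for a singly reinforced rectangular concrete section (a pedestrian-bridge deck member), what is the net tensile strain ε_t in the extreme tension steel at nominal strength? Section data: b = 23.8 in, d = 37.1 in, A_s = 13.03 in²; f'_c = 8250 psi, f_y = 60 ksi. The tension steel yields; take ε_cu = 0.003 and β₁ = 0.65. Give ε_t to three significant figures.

a = A_s f_y/(0.85 f'_c b) = 4.684 in.
β₁ = 0.65, so c = a/β₁ = 4.684/0.65 = 7.206 in.
From the linear strain diagram with ε_cu = 0.003: ε_t = 0.003 (d − c)/c = 0.003 × (37.1 − 7.206)/7.206 = 0.0124.
Since ε_t ≥ 0.005, the section is tension-controlled.

ε_t ≈ 0.0124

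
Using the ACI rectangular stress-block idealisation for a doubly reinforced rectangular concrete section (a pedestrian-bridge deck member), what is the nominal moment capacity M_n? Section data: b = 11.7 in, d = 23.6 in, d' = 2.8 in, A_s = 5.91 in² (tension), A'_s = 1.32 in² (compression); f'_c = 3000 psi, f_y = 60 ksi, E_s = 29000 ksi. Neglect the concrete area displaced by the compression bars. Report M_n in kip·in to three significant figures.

Assume both steels yield.
a = (A_s − A'_s) f_y/(0.85 f'_c b) = (5.91 − 1.32) × 60/(0.85 × 3 × 11.7) = 9.231 in.
c = a/β₁ = 9.231/0.85 = 10.860 in; ε'_s = 0.003(c − d')/c = 0.0022 ≥ ε_y = 0.0021, so the compression steel yields.
M_n = (A_s − A'_s) f_y (d − a/2) + A'_s f_y (d − d') = 275.4 × (23.6 − 4.6155) + 79.2 × (23.6 − 2.8) = 5228.3 + 1647.4 = 6875.7 kip·in.

M_n ≈ 6880 kip·in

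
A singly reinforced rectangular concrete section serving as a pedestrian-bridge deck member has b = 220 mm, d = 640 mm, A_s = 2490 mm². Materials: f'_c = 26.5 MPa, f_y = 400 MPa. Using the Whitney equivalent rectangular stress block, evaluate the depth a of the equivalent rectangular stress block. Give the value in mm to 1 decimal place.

T = A_s f_y = 2490 × 400 = 996000 N = 996 kN.
Setting C = 0.85 f'_c a b equal to T: a = 996000/(0.85 × 26.5 × 220) = 201.0 mm.

a ≈ 201.0 mm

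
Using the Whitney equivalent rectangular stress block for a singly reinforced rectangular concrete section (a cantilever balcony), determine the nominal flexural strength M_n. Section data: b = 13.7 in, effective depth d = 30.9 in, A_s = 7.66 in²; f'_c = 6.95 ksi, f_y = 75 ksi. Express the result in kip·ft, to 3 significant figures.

T = A_s f_y = 7.66 × 75 = 574.5 kips.
a = T/(0.85 f'_c b) = 574.5/(0.85 × 6.95 × 13.7) = 7.098 in.
M_n = T(d − a/2) = 574.5 × (30.9 − 3.549) = 15713.1 kip·in = 15713.1/12 = 1309.43 kip·ft.

M_n ≈ 1310 kip·ft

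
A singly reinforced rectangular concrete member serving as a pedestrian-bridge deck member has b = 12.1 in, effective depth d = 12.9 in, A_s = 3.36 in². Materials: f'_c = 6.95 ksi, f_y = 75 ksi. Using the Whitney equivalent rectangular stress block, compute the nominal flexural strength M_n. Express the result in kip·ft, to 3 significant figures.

M_n ≈ 234 kip·ft

T = A_s f_y = 3.36 × 75 = 252 kips.
a = T/(0.85 f'_c b) = 252/(0.85 × 6.95 × 12.1) = 3.525 in.
M_n = T(d − a/2) = 252 × (12.9 − 1.7625) = 2806.7 kip·in = 2806.7/12 = 233.89 kip·ft.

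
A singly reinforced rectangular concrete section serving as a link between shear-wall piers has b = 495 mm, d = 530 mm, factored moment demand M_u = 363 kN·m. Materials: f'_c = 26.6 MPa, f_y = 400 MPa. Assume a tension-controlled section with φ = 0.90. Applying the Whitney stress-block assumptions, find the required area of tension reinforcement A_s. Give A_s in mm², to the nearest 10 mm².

M_n = M_u/φ = 363/0.90 = 403.333 kN·m.
With M_n = 0.85 f'_c a b (d − a/2), solve the quadratic for a:
a = d − √(d² − 2M_n/(0.85 f'_c b)) = 530 − √(530² − 2 × 403.333×10⁶/(0.85 × 26.6 × 495)) = 73.03 mm.
A_s = 0.85 f'_c a b / f_y = 0.85 × 26.6 × 73.03 × 495 / 400 = 2043.4 mm².

A_s ≈ 2040 mm²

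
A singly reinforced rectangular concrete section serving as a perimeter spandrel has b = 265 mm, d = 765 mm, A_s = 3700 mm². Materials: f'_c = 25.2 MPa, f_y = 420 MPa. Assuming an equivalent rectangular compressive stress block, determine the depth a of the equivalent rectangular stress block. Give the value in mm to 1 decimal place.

T = A_s f_y = 3700 × 420 = 1554000 N = 1554 kN.
Setting C = 0.85 f'_c a b equal to T: a = 1554000/(0.85 × 25.2 × 265) = 273.8 mm.

a ≈ 273.8 mm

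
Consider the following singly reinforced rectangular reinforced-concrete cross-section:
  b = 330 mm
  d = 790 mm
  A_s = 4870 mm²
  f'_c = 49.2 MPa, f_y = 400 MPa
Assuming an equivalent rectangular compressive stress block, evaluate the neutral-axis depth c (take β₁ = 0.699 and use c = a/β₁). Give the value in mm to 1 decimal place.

T = A_s f_y = 4870 × 400 = 1948000 N = 1948 kN.
Setting C = 0.85 f'_c a b equal to T: a = 1948000/(0.85 × 49.2 × 330) = 141.153 mm.
With β₁ = 0.699, c = a/β₁ = 141.153/0.699 = 201.9 mm.

c ≈ 201.9 mm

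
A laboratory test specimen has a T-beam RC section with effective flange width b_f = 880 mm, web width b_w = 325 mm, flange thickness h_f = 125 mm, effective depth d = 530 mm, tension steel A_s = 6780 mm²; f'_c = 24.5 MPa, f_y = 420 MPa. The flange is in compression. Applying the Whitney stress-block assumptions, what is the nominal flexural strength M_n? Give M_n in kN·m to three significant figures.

Tension: T = A_s f_y = 6780 × 420 = 2847600 N.
Try a within the flange: a = T/(0.85 f'_c b_f) = 2847600/(0.85 × 24.5 × 880) = 155.39 mm.
a = 155.39 > h_f = 125 mm: the block extends into the web. Split into flange-overhang and web parts.
C_f = 0.85 f'_c (b_f − b_w) h_f = 0.85 × 24.5 × (880 − 325) × 125 = 1444734 N.
Remaining web compression depth: a_w = (T − C_f)/(0.85 f'_c b_w) = (2847600 − 1444734)/(0.85 × 24.5 × 325) = 207.28 mm.
M_n = C_f(d − h_f/2) + (T − C_f)(d − a_w/2) = 1444734 × (530 − 62.5) + 1402866 × (530 − 103.64) = 675.41 + 598.13 = 1273.54 × 10⁶ N·mm.
M_n = 1273.54 kN·m.

M_n ≈ 1270 kN·m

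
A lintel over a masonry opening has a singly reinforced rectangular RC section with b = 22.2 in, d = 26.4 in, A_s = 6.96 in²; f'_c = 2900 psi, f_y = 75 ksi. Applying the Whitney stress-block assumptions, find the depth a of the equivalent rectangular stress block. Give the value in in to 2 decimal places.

a ≈ 9.54 in

T = A_s f_y = 6.96 × 75 = 522 kips.
a = T/(0.85 f'_c b) = 522/(0.85 × 2.9 × 22.2) = 9.54 in.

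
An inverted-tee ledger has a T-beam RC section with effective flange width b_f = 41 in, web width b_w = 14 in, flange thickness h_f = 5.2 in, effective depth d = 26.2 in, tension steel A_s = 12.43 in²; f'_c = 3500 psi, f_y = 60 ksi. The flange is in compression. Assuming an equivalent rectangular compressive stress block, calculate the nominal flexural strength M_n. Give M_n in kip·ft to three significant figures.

M_n ≈ 1430 kip·ft

Tension: T = A_s f_y = 12.43 × 60 = 745.8 kips.
Try a within the flange: a = T/(0.85 f'_c b_f) = 745.8/(0.85 × 3.5 × 41) = 6.114 in.
a = 6.114 > h_f = 5.2 in: the block extends into the web. Split into flange-overhang and web parts.
C_f = 0.85 f'_c (b_f − b_w) h_f = 0.85 × 3.5 × (41 − 14) × 5.2 = 417.7 kips.
Remaining web compression depth: a_w = (T − C_f)/(0.85 f'_c b_w) = (745.8 − 417.7)/(0.85 × 3.5 × 14) = 7.878 in.
M_n = C_f(d − h_f/2) + (T − C_f)(d − a_w/2) = 417.7 × (26.2 − 2.6) + 328.1 × (26.2 − 3.939) = 9857.7 + 7303.8 = 17161.5 kip·in.
M_n = 17161.5/12 = 1430.13 kip·ft.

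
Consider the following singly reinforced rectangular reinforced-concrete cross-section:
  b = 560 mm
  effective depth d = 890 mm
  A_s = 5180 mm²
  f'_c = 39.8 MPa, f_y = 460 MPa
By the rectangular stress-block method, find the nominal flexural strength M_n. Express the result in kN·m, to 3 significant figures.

M_n ≈ 1970 kN·m

T = A_s f_y = 5180 × 460 = 2382800 N = 2382.8 kN.
From C = T: a = T/(0.85 f'_c b) = 2382800/(0.85 × 39.8 × 560) = 125.78 mm.
M_n = T(d − a/2) = 2382.8 kN × (890 − 62.89) mm = 1970.84 kN·m.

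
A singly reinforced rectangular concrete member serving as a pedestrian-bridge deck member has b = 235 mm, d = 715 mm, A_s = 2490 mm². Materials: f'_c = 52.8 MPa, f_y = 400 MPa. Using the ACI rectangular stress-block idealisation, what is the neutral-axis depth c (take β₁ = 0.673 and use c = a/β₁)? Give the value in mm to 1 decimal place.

T = A_s f_y = 2490 × 400 = 996000 N = 996 kN.
Setting C = 0.85 f'_c a b equal to T: a = 996000/(0.85 × 52.8 × 235) = 94.436 mm.
With β₁ = 0.673, c = a/β₁ = 94.436/0.673 = 140.3 mm.

c ≈ 140.3 mm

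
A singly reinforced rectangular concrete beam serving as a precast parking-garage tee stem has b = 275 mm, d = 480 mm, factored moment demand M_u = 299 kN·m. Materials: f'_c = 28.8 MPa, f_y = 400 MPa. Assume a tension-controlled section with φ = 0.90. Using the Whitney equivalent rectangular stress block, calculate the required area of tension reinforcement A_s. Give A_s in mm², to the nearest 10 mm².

M_n = M_u/φ = 299/0.90 = 332.222 kN·m.
With M_n = 0.85 f'_c a b (d − a/2), solve the quadratic for a:
a = d − √(d² − 2M_n/(0.85 f'_c b)) = 480 − √(480² − 2 × 332.222×10⁶/(0.85 × 28.8 × 275)) = 117.09 mm.
A_s = 0.85 f'_c a b / f_y = 0.85 × 28.8 × 117.09 × 275 / 400 = 1970.6 mm².

A_s ≈ 1970 mm²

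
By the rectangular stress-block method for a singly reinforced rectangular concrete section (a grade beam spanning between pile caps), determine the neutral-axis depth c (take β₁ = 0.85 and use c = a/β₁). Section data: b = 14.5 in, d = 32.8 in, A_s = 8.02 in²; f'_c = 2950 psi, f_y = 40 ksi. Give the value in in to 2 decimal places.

c ≈ 10.38 in

T = A_s f_y = 8.02 × 40 = 320.8 kips.
a = T/(0.85 f'_c b) = 320.8/(0.85 × 2.95 × 14.5) = 8.8232 in.
With β₁ = 0.85, c = a/β₁ = 8.8232/0.85 = 10.38 in.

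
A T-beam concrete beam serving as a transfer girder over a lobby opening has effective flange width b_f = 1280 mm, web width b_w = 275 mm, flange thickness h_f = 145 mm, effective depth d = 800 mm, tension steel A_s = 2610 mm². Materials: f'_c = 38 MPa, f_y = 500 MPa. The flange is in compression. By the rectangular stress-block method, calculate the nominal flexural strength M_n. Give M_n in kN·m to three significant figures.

Tension: T = A_s f_y = 2610 × 500 = 1305000 N.
Try a within the flange: a = T/(0.85 f'_c b_f) = 1305000/(0.85 × 38 × 1280) = 31.56 mm.
Since a = 31.56 ≤ h_f = 145 mm, the stress block lies entirely in the flange; analyse as a rectangular beam of width b_f.
M_n = T(d − a/2) = 1305000 × (800 − 15.78) = 1023.41 × 10⁶ N·mm.
M_n = 1023.41 kN·m.

M_n ≈ 1020 kN·m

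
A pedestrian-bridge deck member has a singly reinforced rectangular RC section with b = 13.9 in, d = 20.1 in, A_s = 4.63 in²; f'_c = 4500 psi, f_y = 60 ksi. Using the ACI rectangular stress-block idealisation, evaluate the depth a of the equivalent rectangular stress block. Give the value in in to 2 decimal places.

a ≈ 5.22 in

T = A_s f_y = 4.63 × 60 = 277.8 kips.
a = T/(0.85 f'_c b) = 277.8/(0.85 × 4.5 × 13.9) = 5.22 in.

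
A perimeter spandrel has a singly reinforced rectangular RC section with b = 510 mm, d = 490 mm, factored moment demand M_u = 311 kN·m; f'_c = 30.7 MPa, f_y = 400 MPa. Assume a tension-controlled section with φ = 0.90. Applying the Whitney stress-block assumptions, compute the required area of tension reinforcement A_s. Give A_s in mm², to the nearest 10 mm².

M_n = M_u/φ = 311/0.90 = 345.556 kN·m.
With M_n = 0.85 f'_c a b (d − a/2), solve the quadratic for a:
a = d − √(d² − 2M_n/(0.85 f'_c b)) = 490 − √(490² − 2 × 345.556×10⁶/(0.85 × 30.7 × 510)) = 56.21 mm.
A_s = 0.85 f'_c a b / f_y = 0.85 × 30.7 × 56.21 × 510 / 400 = 1870.2 mm².

A_s ≈ 1870 mm²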